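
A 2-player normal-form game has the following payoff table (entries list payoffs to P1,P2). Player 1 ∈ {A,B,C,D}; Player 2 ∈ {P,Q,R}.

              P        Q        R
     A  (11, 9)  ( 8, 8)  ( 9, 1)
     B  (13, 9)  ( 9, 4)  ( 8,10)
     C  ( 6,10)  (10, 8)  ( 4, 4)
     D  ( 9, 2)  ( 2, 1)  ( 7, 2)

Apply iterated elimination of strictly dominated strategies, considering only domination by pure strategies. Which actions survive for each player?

Remaining: P1:{A,B} P2:{P,R}

P1 drop D (A beats it: P:11>9 Q:8>2 R:9>7)
P2 drop Q (P beats it: A:9>8 B:9>4 C:10>8)
P1 drop C (A beats it: P:11>6 R:9>4)
P1→{A,B} P2→{P,R}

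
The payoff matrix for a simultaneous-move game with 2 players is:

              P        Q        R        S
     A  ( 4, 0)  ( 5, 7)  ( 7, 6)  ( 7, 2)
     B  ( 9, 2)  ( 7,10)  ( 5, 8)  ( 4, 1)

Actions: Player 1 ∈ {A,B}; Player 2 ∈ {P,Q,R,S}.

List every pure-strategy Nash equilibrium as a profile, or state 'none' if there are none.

(A,P): not NE [P1→B gives 9>4; P2→Q gives 7>0]
(A,Q): not NE [P1→B gives 7>5]
(A,R): not NE [P2→Q gives 7>6]
(A,S): not NE [P2→Q gives 7>2]
(B,P): not NE [P2→Q gives 10>2]
(B,Q): NE
(B,R): not NE [P1→A gives 7>5; P2→Q gives 10>8]
(B,S): not NE [P1→A gives 7>4; P2→Q gives 10>1]

PSNE = {(B,Q)}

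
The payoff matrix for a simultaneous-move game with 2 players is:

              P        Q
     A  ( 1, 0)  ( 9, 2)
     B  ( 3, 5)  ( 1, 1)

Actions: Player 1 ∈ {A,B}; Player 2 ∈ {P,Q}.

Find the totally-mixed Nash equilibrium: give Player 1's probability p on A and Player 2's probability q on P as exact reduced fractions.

(p,q) = (2/3, 4/5)

P1 indiff ⇒ q·1+(1-q)·9 = q·3+(1-q)·1 ⇒ q(-2) = (1-q)(-8) ⇒ q = 4/5
P2 indiff ⇒ p·0+(1-p)·5 = p·2+(1-p)·1 ⇒ p(-2) = (1-p)(-4) ⇒ p = 2/3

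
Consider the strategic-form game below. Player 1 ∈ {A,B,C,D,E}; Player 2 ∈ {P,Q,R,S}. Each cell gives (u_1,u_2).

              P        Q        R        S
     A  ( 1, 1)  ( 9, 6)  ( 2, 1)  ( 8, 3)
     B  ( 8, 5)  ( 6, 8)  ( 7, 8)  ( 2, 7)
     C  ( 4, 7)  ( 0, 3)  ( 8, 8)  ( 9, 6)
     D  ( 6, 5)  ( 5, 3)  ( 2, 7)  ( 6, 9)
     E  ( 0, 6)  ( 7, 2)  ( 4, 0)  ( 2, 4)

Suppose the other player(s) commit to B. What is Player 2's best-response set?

u_2(P vs B) = 5
u_2(Q vs B) = 8
u_2(R vs B) = 8
u_2(S vs B) = 7
max payoff 8 at {Q,R}

argmax u_2 = {Q,R}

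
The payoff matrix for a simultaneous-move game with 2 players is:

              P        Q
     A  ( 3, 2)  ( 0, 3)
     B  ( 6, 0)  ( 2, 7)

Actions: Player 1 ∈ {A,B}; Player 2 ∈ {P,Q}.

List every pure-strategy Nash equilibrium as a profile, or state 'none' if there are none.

Nash profiles: (B,Q)

(A,P): not NE [P1→B gives 6>3; P2→Q gives 3>2]
(A,Q): not NE [P1→B gives 2>0]
(B,P): not NE [P2→Q gives 7>0]
(B,Q): NE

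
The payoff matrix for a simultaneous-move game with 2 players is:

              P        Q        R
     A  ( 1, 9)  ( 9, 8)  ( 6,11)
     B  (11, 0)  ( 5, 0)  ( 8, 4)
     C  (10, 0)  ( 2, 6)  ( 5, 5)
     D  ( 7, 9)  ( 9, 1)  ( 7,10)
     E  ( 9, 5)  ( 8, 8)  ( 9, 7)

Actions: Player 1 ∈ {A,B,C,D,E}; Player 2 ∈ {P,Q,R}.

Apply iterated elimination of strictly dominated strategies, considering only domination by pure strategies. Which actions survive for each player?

P1 drop C (B beats it: P:11>10 Q:5>2 R:8>5)
P2 drop P (R beats it: A:11>9 B:4>0 D:10>9 E:7>5)
P1 drop B (E beats it: Q:8>5 R:9>8)
P1→{A,D,E} P2→{Q,R}

IESDS → P1:{A,D,E} P2:{Q,R}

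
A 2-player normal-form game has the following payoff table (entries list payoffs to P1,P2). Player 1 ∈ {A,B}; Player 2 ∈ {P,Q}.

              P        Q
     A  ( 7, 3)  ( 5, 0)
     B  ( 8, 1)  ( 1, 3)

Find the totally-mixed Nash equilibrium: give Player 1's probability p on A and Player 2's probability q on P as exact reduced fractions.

P1 indiff ⇒ q·7+(1-q)·5 = q·8+(1-q)·1 ⇒ q(-1) = (1-q)(-4) ⇒ q = 4/5
P2 indiff ⇒ p·3+(1-p)·1 = p·0+(1-p)·3 ⇒ p(3) = (1-p)(2) ⇒ p = 2/5

(p,q) = (2/5, 4/5)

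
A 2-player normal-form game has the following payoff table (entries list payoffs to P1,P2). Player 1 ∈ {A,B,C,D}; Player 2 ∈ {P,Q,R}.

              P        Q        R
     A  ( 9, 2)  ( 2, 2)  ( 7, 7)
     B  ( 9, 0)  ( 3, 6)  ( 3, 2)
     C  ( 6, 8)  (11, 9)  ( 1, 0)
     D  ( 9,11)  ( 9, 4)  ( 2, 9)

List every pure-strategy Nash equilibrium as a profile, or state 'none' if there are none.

Nash profiles: (A,R), (C,Q), (D,P)

(A,P): not NE [P2→R gives 7>2]
(A,Q): not NE [P1→C gives 11>2; P2→R gives 7>2]
(A,R): NE
(B,P): not NE [P2→Q gives 6>0]
(B,Q): not NE [P1→C gives 11>3]
(B,R): not NE [P1→A gives 7>3; P2→Q gives 6>2]
(C,P): not NE [P1→D gives 9>6; P2→Q gives 9>8]
(C,Q): NE
(C,R): not NE [P1→A gives 7>1; P2→Q gives 9>0]
(D,P): NE
(D,Q): not NE [P1→C gives 11>9; P2→P gives 11>4]
(D,R): not NE [P1→A gives 7>2; P2→P gives 11>9]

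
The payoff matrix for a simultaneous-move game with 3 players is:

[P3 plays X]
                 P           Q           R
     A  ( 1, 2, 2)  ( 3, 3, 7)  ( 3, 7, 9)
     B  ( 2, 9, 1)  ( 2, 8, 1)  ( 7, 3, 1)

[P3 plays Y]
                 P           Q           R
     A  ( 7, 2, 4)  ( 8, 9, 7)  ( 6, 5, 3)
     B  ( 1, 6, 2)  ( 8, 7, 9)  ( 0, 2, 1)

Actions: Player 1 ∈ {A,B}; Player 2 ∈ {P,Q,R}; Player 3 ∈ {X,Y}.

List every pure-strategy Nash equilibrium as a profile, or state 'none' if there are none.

(A,P,X): not NE [P1→B gives 2>1; P2→R gives 7>2; P3→Y gives 4>2]
(A,P,Y): not NE [P2→Q gives 9>2]
(A,Q,X): not NE [P2→R gives 7>3]
(A,Q,Y): NE
(A,R,X): not NE [P1→B gives 7>3]
(A,R,Y): not NE [P2→Q gives 9>5; P3→X gives 9>3]
(B,P,X): not NE [P3→Y gives 2>1]
(B,P,Y): not NE [P1→A gives 7>1; P2→Q gives 7>6]
(B,Q,X): not NE [P1→A gives 3>2; P2→P gives 9>8; P3→Y gives 9>1]
(B,Q,Y): NE
(B,R,X): not NE [P2→P gives 9>3]
(B,R,Y): not NE [P1→A gives 6>0; P2→Q gives 7>2]

Nash profiles: (A,Q,Y), (B,Q,Y)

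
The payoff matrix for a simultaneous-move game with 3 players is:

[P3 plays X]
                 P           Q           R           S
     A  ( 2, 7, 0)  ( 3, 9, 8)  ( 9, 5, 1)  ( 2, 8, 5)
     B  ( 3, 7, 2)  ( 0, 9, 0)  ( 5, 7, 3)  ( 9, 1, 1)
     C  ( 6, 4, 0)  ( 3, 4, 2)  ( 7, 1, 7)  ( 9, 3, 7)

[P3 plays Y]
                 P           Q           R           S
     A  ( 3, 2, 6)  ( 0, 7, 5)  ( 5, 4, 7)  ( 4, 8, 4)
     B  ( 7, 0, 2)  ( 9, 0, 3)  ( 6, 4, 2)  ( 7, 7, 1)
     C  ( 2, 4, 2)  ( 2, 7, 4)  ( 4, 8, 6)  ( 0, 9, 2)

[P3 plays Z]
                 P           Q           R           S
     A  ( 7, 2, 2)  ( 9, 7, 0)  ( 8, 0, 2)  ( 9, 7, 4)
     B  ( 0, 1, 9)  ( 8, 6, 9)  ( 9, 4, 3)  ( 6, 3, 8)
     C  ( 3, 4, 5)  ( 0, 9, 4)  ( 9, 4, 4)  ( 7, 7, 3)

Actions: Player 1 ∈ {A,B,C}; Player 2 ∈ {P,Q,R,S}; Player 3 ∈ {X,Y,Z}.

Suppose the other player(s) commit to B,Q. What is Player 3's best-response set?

BR_3 = {Z}

u_3(X vs B,Q) = 0
u_3(Y vs B,Q) = 3
u_3(Z vs B,Q) = 9
max payoff 9 at {Z}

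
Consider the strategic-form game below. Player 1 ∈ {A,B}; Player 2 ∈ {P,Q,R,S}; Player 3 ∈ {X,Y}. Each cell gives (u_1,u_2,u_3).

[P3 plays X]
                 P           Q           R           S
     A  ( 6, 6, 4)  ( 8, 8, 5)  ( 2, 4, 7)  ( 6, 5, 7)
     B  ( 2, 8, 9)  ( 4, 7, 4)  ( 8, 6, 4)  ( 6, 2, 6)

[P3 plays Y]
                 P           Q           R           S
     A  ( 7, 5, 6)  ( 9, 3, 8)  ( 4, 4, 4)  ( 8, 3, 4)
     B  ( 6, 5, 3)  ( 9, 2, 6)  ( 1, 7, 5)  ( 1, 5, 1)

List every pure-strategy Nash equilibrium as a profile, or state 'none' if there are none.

(A,P,X): not NE [P2→Q gives 8>6; P3→Y gives 6>4]
(A,P,Y): NE
(A,Q,X): not NE [P3→Y gives 8>5]
(A,Q,Y): not NE [P2→P gives 5>3]
(A,R,X): not NE [P1→B gives 8>2; P2→Q gives 8>4]
(A,R,Y): not NE [P2→P gives 5>4; P3→X gives 7>4]
(A,S,X): not NE [P2→Q gives 8>5]
(A,S,Y): not NE [P2→P gives 5>3; P3→X gives 7>4]
(B,P,X): not NE [P1→A gives 6>2]
(B,P,Y): not NE [P1→A gives 7>6; P2→R gives 7>5; P3→X gives 9>3]
(B,Q,X): not NE [P1→A gives 8>4; P2→P gives 8>7; P3→Y gives 6>4]
(B,Q,Y): not NE [P2→R gives 7>2]
(B,R,X): not NE [P2→P gives 8>6; P3→Y gives 5>4]
(B,R,Y): not NE [P1→A gives 4>1]
(B,S,X): not NE [P2→P gives 8>2]
(B,S,Y): not NE [P1→A gives 8>1; P2→R gives 7>5; P3→X gives 6>1]

PSNE = {(A,P,Y)}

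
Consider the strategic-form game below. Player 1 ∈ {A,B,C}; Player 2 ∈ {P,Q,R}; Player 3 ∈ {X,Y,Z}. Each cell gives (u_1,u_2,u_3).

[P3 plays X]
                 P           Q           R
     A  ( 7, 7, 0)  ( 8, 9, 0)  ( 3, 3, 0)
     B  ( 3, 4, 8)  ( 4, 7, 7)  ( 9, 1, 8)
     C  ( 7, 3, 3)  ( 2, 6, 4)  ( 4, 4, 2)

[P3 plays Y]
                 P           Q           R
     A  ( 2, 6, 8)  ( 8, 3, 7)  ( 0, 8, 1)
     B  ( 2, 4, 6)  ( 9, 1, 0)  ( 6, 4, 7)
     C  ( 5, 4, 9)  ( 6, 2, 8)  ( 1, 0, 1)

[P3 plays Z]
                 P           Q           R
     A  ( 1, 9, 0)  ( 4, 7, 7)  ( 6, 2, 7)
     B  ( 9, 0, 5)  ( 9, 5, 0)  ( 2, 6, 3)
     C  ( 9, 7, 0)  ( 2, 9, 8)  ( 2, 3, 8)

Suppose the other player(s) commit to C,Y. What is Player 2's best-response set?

BR_2 = {P}

u_2(P vs C,Y) = 4
u_2(Q vs C,Y) = 2
u_2(R vs C,Y) = 0
max payoff 4 at {P}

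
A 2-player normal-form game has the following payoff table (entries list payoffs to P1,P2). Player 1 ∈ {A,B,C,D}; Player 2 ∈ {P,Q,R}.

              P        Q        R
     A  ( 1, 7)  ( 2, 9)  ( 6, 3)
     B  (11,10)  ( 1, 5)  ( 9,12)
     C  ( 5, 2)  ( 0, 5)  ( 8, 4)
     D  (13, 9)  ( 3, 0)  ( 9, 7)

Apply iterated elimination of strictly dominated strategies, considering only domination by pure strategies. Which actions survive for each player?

P1 drop A (D beats it: P:13>1 Q:3>2 R:9>6)
P1 drop C (B beats it: P:11>5 Q:1>0 R:9>8)
P2 drop Q (P beats it: B:10>5 D:9>0)
P1→{B,D} P2→{P,R}

Survivors P1:{B,D} P2:{P,R}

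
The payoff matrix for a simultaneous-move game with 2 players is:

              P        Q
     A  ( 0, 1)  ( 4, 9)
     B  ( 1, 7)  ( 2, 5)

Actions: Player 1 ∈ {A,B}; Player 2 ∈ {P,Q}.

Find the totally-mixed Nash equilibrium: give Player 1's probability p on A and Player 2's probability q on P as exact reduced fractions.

p=1/5, q=2/3

P1 indiff ⇒ q·0+(1-q)·4 = q·1+(1-q)·2 ⇒ q(-1) = (1-q)(-2) ⇒ q = 2/3
P2 indiff ⇒ p·1+(1-p)·7 = p·9+(1-p)·5 ⇒ p(-8) = (1-p)(-2) ⇒ p = 1/5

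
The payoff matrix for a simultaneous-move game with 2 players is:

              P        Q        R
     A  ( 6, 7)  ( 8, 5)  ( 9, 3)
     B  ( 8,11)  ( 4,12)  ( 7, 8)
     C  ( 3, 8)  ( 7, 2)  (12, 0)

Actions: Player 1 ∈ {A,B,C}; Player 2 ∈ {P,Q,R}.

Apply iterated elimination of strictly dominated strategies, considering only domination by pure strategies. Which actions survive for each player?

P2 drop R (P beats it: A:7>3 B:11>8 C:8>0)
P1 drop C (A beats it: P:6>3 Q:8>7)
P1→{A,B} P2→{P,Q}

Survivors P1:{A,B} P2:{P,Q}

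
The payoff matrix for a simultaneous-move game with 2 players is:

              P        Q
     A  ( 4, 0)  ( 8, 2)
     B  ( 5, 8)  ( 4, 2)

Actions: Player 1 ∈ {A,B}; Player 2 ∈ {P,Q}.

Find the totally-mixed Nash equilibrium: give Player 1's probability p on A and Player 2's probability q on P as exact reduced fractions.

P1 indiff ⇒ q·4+(1-q)·8 = q·5+(1-q)·4 ⇒ q(-1) = (1-q)(-4) ⇒ q = 4/5
P2 indiff ⇒ p·0+(1-p)·8 = p·2+(1-p)·2 ⇒ p(-2) = (1-p)(-6) ⇒ p = 3/4

P1 mixes 3/4 on A; P2 mixes 4/5 on P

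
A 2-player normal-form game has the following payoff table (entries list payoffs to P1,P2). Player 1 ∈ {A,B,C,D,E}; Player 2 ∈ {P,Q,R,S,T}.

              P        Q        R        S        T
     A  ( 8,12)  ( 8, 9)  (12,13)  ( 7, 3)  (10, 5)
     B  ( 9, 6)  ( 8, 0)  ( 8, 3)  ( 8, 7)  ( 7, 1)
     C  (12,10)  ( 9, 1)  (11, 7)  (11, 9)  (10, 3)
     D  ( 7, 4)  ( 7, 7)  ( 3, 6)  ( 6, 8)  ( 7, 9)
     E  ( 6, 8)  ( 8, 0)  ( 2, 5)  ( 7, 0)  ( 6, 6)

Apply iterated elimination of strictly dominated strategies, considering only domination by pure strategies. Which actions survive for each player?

Survivors P1:{A,C} P2:{P,R}

P1 drop B (C beats it: P:12>9 Q:9>8 R:11>8 S:11>8 T:10>7)
P1 drop D (A beats it: P:8>7 Q:8>7 R:12>3 S:7>6 T:10>7)
P1 drop E (C beats it: P:12>6 Q:9>8 R:11>2 S:11>7 T:10>6)
P2 drop Q (P beats it: A:12>9 C:10>1)
P2 drop S (P beats it: A:12>3 C:10>9)
P2 drop T (P beats it: A:12>5 C:10>3)
P1→{A,C} P2→{P,R}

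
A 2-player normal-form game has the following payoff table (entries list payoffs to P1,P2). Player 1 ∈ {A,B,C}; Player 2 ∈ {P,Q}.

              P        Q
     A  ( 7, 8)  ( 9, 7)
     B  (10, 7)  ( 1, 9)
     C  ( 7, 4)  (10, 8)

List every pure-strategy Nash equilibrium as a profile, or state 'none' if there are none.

(A,P): not NE [P1→B gives 10>7]
(A,Q): not NE [P1→C gives 10>9; P2→P gives 8>7]
(B,P): not NE [P2→Q gives 9>7]
(B,Q): not NE [P1→C gives 10>1]
(C,P): not NE [P1→B gives 10>7; P2→Q gives 8>4]
(C,Q): NE

NE set: (C,Q)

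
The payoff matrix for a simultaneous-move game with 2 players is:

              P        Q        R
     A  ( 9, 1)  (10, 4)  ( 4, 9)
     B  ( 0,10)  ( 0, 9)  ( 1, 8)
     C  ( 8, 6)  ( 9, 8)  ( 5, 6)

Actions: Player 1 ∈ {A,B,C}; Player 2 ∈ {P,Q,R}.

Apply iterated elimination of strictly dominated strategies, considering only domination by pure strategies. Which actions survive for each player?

P1 drop B (A beats it: P:9>0 Q:10>0 R:4>1)
P2 drop P (Q beats it: A:4>1 C:8>6)
P1→{A,C} P2→{Q,R}

Survivors P1:{A,C} P2:{Q,R}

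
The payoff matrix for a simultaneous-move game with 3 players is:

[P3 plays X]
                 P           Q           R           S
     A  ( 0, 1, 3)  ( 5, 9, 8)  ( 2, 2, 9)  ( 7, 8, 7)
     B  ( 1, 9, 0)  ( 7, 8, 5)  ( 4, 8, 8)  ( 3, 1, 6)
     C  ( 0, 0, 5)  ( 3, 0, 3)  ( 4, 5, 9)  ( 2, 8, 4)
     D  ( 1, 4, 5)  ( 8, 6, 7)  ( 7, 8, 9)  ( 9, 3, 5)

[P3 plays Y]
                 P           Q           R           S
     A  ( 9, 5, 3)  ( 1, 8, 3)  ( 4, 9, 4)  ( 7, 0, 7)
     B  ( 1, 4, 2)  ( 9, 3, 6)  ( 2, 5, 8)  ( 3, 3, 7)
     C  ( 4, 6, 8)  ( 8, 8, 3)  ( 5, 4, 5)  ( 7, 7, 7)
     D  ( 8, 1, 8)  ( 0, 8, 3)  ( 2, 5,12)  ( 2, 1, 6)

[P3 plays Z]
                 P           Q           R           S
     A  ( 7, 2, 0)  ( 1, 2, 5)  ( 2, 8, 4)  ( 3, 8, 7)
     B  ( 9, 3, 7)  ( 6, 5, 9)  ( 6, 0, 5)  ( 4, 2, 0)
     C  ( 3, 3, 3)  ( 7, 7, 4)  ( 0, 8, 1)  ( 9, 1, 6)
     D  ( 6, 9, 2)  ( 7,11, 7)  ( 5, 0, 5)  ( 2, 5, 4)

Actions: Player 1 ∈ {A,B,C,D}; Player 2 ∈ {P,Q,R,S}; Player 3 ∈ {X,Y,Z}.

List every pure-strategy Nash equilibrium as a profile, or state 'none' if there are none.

(A,P,X): not NE [P1→D gives 1>0; P2→Q gives 9>1]
(A,P,Y): not NE [P2→R gives 9>5]
(A,P,Z): not NE [P1→B gives 9>7; P2→S gives 8>2; P3→Y gives 3>0]
(A,Q,X): not NE [P1→D gives 8>5]
(A,Q,Y): not NE [P1→B gives 9>1; P2→R gives 9>8; P3→X gives 8>3]
(A,Q,Z): not NE [P1→D gives 7>1; P2→S gives 8>2; P3→X gives 8>5]
(A,R,X): not NE [P1→D gives 7>2; P2→Q gives 9>2]
(A,R,Y): not NE [P1→C gives 5>4; P3→X gives 9>4]
(A,R,Z): not NE [P1→B gives 6>2; P3→X gives 9>4]
(A,S,X): not NE [P1→D gives 9>7; P2→Q gives 9>8]
(A,S,Y): not NE [P2→R gives 9>0]
(A,S,Z): not NE [P1→C gives 9>3]
(B,P,X): not NE [P3→Z gives 7>0]
(B,P,Y): not NE [P1→A gives 9>1; P2→R gives 5>4; P3→Z gives 7>2]
(B,P,Z): not NE [P2→Q gives 5>3]
(B,Q,X): not NE [P1→D gives 8>7; P2→P gives 9>8; P3→Z gives 9>5]
(B,Q,Y): not NE [P2→R gives 5>3; P3→Z gives 9>6]
(B,Q,Z): not NE [P1→D gives 7>6]
(B,R,X): not NE [P1→D gives 7>4; P2→P gives 9>8]
(B,R,Y): not NE [P1→C gives 5>2]
(B,R,Z): not NE [P2→Q gives 5>0; P3→Y gives 8>5]
(B,S,X): not NE [P1→D gives 9>3; P2→P gives 9>1; P3→Y gives 7>6]
(B,S,Y): not NE [P1→C gives 7>3; P2→R gives 5>3]
(B,S,Z): not NE [P1→C gives 9>4; P2→Q gives 5>2; P3→Y gives 7>0]
(C,P,X): not NE [P1→D gives 1>0; P2→S gives 8>0; P3→Y gives 8>5]
(C,P,Y): not NE [P1→A gives 9>4; P2→Q gives 8>6]
(C,P,Z): not NE [P1→B gives 9>3; P2→R gives 8>3; P3→Y gives 8>3]
(C,Q,X): not NE [P1→D gives 8>3; P2→S gives 8>0; P3→Z gives 4>3]
(C,Q,Y): not NE [P1→B gives 9>8; P3→Z gives 4>3]
(C,Q,Z): not NE [P2→R gives 8>7]
(C,R,X): not NE [P1→D gives 7>4; P2→S gives 8>5]
(C,R,Y): not NE [P2→Q gives 8>4; P3→X gives 9>5]
(C,R,Z): not NE [P1→B gives 6>0; P3→X gives 9>1]
(C,S,X): not NE [P1→D gives 9>2; P3→Y gives 7>4]
(C,S,Y): not NE [P2→Q gives 8>7]
(C,S,Z): not NE [P2→R gives 8>1; P3→Y gives 7>6]
(D,P,X): not NE [P2→R gives 8>4; P3→Y gives 8>5]
(D,P,Y): not NE [P1→A gives 9>8; P2→Q gives 8>1]
(D,P,Z): not NE [P1→B gives 9>6; P2→Q gives 11>9; P3→Y gives 8>2]
(D,Q,X): not NE [P2→R gives 8>6]
(D,Q,Y): not NE [P1→B gives 9>0; P3→Z gives 7>3]
(D,Q,Z): NE
(D,R,X): not NE [P3→Y gives 12>9]
(D,R,Y): not NE [P1→C gives 5>2; P2→Q gives 8>5]
(D,R,Z): not NE [P1→B gives 6>5; P2→Q gives 11>0; P3→Y gives 12>5]
(D,S,X): not NE [P2→R gives 8>3; P3→Y gives 6>5]
(D,S,Y): not NE [P1→C gives 7>2; P2→Q gives 8>1]
(D,S,Z): not NE [P1→C gives 9>2; P2→Q gives 11>5; P3→Y gives 6>4]

PSNE = {(D,Q,Z)}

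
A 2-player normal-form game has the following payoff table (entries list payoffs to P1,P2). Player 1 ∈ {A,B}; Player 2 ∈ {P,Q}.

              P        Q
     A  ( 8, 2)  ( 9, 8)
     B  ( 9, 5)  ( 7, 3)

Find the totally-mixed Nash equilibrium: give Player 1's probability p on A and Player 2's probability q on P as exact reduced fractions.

(p,q) = (1/4, 2/3)

P1 indiff ⇒ q·8+(1-q)·9 = q·9+(1-q)·7 ⇒ q(-1) = (1-q)(-2) ⇒ q = 2/3
P2 indiff ⇒ p·2+(1-p)·5 = p·8+(1-p)·3 ⇒ p(-6) = (1-p)(-2) ⇒ p = 1/4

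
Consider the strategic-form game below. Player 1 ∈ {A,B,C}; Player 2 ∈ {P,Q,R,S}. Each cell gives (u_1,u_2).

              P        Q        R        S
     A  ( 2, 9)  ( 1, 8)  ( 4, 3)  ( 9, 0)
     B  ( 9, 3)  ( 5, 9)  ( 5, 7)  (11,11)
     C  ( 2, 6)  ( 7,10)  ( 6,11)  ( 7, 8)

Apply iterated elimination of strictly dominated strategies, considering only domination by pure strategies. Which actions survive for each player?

Survivors P1:{B,C} P2:{Q,R,S}

P1 drop A (B beats it: P:9>2 Q:5>1 R:5>4 S:11>9)
P2 drop P (Q beats it: B:9>3 C:10>6)
P1→{B,C} P2→{Q,R,S}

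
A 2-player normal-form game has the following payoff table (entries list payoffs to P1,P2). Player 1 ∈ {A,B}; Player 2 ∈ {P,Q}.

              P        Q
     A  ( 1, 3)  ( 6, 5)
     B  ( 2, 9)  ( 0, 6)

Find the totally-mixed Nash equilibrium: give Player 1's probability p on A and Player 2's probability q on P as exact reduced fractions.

P1 indiff ⇒ q·1+(1-q)·6 = q·2+(1-q)·0 ⇒ q(-1) = (1-q)(-6) ⇒ q = 6/7
P2 indiff ⇒ p·3+(1-p)·9 = p·5+(1-p)·6 ⇒ p(-2) = (1-p)(-3) ⇒ p = 3/5

p=3/5, q=6/7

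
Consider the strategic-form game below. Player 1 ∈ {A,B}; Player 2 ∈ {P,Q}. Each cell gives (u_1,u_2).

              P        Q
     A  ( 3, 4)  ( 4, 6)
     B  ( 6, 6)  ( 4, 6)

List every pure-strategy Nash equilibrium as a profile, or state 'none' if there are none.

PSNE = {(A,Q), (B,P), (B,Q)}

(A,P): not NE [P1→B gives 6>3; P2→Q gives 6>4]
(A,Q): NE
(B,P): NE
(B,Q): NE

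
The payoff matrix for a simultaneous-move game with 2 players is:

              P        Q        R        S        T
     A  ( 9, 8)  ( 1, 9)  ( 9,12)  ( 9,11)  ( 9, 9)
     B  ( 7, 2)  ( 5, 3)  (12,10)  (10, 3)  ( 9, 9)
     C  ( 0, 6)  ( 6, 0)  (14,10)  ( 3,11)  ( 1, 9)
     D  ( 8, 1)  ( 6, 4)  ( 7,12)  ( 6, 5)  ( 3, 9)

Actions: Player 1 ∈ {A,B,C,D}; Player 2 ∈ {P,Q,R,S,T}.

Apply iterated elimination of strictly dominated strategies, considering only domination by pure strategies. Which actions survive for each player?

Survivors P1:{B,C} P2:{R,S}

P2 drop P (R beats it: A:12>8 B:10>2 C:10>6 D:12>1)
P2 drop Q (R beats it: A:12>9 B:10>3 C:10>0 D:12>4)
P1 drop D (A beats it: R:9>7 S:9>6 T:9>3)
P2 drop T (R beats it: A:12>9 B:10>9 C:10>9)
P1 drop A (B beats it: R:12>9 S:10>9)
P1→{B,C} P2→{R,S}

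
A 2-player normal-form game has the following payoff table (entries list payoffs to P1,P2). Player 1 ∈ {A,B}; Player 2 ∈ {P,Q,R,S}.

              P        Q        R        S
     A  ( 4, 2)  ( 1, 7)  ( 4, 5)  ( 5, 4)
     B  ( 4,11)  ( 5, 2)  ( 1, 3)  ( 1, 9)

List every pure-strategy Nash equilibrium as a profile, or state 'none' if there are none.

(A,P): not NE [P2→Q gives 7>2]
(A,Q): not NE [P1→B gives 5>1]
(A,R): not NE [P2→Q gives 7>5]
(A,S): not NE [P2→Q gives 7>4]
(B,P): NE
(B,Q): not NE [P2→P gives 11>2]
(B,R): not NE [P1→A gives 4>1; P2→P gives 11>3]
(B,S): not NE [P1→A gives 5>1; P2→P gives 11>9]

Nash profiles: (B,P)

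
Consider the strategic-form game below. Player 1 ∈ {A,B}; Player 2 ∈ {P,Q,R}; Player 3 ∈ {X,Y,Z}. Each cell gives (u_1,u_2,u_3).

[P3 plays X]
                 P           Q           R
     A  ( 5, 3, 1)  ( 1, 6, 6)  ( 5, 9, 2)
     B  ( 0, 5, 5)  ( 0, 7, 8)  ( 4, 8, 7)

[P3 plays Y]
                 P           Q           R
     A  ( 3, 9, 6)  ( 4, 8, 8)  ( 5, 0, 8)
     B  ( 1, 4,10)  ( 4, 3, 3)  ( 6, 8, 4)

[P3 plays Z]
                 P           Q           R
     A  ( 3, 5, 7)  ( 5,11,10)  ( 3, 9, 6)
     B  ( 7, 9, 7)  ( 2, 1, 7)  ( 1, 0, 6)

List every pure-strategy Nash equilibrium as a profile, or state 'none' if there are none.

PSNE = {(A,Q,Z)}

(A,P,X): not NE [P2→R gives 9>3; P3→Z gives 7>1]
(A,P,Y): not NE [P3→Z gives 7>6]
(A,P,Z): not NE [P1→B gives 7>3; P2→Q gives 11>5]
(A,Q,X): not NE [P2→R gives 9>6; P3→Z gives 10>6]
(A,Q,Y): not NE [P2→P gives 9>8; P3→Z gives 10>8]
(A,Q,Z): NE
(A,R,X): not NE [P3→Y gives 8>2]
(A,R,Y): not NE [P1→B gives 6>5; P2→P gives 9>0]
(A,R,Z): not NE [P2→Q gives 11>9; P3→Y gives 8>6]
(B,P,X): not NE [P1→A gives 5>0; P2→R gives 8>5; P3→Y gives 10>5]
(B,P,Y): not NE [P1→A gives 3>1; P2→R gives 8>4]
(B,P,Z): not NE [P3→Y gives 10>7]
(B,Q,X): not NE [P1→A gives 1>0; P2→R gives 8>7]
(B,Q,Y): not NE [P2→R gives 8>3; P3→X gives 8>3]
(B,Q,Z): not NE [P1→A gives 5>2; P2→P gives 9>1; P3→X gives 8>7]
(B,R,X): not NE [P1→A gives 5>4]
(B,R,Y): not NE [P3→X gives 7>4]
(B,R,Z): not NE [P1→A gives 3>1; P2→P gives 9>0; P3→X gives 7>6]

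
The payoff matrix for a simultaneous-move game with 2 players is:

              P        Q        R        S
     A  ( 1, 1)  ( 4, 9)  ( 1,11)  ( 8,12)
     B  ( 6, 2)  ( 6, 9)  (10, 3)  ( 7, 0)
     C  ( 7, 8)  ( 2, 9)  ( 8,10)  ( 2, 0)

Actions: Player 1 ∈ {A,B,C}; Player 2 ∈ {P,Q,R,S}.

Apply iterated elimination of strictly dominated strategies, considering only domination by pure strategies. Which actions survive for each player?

Remaining: P1:{A,B} P2:{Q,R,S}

P2 drop P (Q beats it: A:9>1 B:9>2 C:9>8)
P1 drop C (B beats it: Q:6>2 R:10>8 S:7>2)
P1→{A,B} P2→{Q,R,S}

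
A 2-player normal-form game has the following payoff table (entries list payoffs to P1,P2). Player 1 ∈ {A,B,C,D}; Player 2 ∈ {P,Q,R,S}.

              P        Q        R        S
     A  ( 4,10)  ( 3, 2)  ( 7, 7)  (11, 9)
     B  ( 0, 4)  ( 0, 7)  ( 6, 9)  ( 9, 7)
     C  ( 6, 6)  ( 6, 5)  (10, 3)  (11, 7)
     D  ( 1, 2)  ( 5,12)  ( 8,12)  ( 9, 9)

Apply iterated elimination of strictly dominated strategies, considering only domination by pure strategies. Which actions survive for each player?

P1 drop B (A beats it: P:4>0 Q:3>0 R:7>6 S:11>9)
P1 drop D (C beats it: P:6>1 Q:6>5 R:10>8 S:11>9)
P2 drop Q (P beats it: A:10>2 C:6>5)
P2 drop R (P beats it: A:10>7 C:6>3)
P1→{A,C} P2→{P,S}

Remaining: P1:{A,C} P2:{P,S}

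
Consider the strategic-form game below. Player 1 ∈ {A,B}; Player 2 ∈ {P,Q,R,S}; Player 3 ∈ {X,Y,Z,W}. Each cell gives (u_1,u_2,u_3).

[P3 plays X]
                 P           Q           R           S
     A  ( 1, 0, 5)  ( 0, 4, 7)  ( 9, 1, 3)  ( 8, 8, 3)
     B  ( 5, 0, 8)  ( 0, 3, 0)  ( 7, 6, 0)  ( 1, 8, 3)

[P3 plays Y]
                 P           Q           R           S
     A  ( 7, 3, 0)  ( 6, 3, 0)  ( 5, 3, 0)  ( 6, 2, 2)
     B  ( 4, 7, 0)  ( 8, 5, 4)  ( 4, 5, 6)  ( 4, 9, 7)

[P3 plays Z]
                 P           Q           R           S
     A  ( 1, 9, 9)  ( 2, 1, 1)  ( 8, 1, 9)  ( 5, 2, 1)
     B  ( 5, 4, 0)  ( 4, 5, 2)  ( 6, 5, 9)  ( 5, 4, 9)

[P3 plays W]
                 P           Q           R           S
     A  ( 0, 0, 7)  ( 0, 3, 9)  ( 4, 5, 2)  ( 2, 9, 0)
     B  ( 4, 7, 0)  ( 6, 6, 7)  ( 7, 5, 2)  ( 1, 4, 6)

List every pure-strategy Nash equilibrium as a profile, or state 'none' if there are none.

Nash profiles: (A,S,X)

(A,P,X): not NE [P1→B gives 5>1; P2→S gives 8>0; P3→Z gives 9>5]
(A,P,Y): not NE [P3→Z gives 9>0]
(A,P,Z): not NE [P1→B gives 5>1]
(A,P,W): not NE [P1→B gives 4>0; P2→S gives 9>0; P3→Z gives 9>7]
(A,Q,X): not NE [P2→S gives 8>4; P3→W gives 9>7]
(A,Q,Y): not NE [P1→B gives 8>6; P3→W gives 9>0]
(A,Q,Z): not NE [P1→B gives 4>2; P2→P gives 9>1; P3→W gives 9>1]
(A,Q,W): not NE [P1→B gives 6>0; P2→S gives 9>3]
(A,R,X): not NE [P2→S gives 8>1; P3→Z gives 9>3]
(A,R,Y): not NE [P3→Z gives 9>0]
(A,R,Z): not NE [P2→P gives 9>1]
(A,R,W): not NE [P1→B gives 7>4; P2→S gives 9>5; P3→Z gives 9>2]
(A,S,X): NE
(A,S,Y): not NE [P2→R gives 3>2; P3→X gives 3>2]
(A,S,Z): not NE [P2→P gives 9>2; P3→X gives 3>1]
(A,S,W): not NE [P3→X gives 3>0]
(B,P,X): not NE [P2→S gives 8>0]
(B,P,Y): not NE [P1→A gives 7>4; P2→S gives 9>7; P3→X gives 8>0]
(B,P,Z): not NE [P2→R gives 5>4; P3→X gives 8>0]
(B,P,W): not NE [P3→X gives 8>0]
(B,Q,X): not NE [P2→S gives 8>3; P3→W gives 7>0]
(B,Q,Y): not NE [P2→S gives 9>5; P3→W gives 7>4]
(B,Q,Z): not NE [P3→W gives 7>2]
(B,Q,W): not NE [P2→P gives 7>6]
(B,R,X): not NE [P1→A gives 9>7; P2→S gives 8>6; P3→Z gives 9>0]
(B,R,Y): not NE [P1→A gives 5>4; P2→S gives 9>5; P3→Z gives 9>6]
(B,R,Z): not NE [P1→A gives 8>6]
(B,R,W): not NE [P2→P gives 7>5; P3→Z gives 9>2]
(B,S,X): not NE [P1→A gives 8>1; P3→Z gives 9>3]
(B,S,Y): not NE [P1→A gives 6>4; P3→Z gives 9>7]
(B,S,Z): not NE [P2→R gives 5>4]
(B,S,W): not NE [P1→A gives 2>1; P2→P gives 7>4; P3→Z gives 9>6]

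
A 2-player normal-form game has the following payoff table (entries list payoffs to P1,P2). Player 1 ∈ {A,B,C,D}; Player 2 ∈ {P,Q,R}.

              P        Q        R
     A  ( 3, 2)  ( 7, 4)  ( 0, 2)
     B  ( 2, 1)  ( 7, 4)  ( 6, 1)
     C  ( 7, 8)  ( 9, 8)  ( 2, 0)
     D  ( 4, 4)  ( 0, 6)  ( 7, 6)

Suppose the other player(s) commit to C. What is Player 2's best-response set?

u_2(P vs C) = 8
u_2(Q vs C) = 8
u_2(R vs C) = 0
max payoff 8 at {P,Q}

BR_2 = {P,Q}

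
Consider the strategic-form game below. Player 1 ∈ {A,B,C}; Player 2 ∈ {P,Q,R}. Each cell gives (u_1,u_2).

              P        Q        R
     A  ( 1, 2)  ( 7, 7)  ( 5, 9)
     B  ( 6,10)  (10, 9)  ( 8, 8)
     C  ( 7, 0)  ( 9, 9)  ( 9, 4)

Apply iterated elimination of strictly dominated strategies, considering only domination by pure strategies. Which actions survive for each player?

Remaining: P1:{B,C} P2:{P,Q}

P1 drop A (B beats it: P:6>1 Q:10>7 R:8>5)
P2 drop R (Q beats it: B:9>8 C:9>4)
P1→{B,C} P2→{P,Q}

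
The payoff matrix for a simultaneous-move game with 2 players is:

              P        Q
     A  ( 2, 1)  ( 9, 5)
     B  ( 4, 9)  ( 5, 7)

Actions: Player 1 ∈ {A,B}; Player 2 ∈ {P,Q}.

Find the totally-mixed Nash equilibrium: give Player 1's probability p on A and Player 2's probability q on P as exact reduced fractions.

(p,q) = (1/3, 2/3)

P1 indiff ⇒ q·2+(1-q)·9 = q·4+(1-q)·5 ⇒ q(-2) = (1-q)(-4) ⇒ q = 2/3
P2 indiff ⇒ p·1+(1-p)·9 = p·5+(1-p)·7 ⇒ p(-4) = (1-p)(-2) ⇒ p = 1/3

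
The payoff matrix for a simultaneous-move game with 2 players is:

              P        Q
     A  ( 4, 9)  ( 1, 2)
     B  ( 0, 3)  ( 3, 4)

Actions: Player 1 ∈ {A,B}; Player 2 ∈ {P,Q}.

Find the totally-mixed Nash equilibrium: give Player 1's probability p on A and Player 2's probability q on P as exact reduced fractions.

P1 indiff ⇒ q·4+(1-q)·1 = q·0+(1-q)·3 ⇒ q(4) = (1-q)(2) ⇒ q = 1/3
P2 indiff ⇒ p·9+(1-p)·3 = p·2+(1-p)·4 ⇒ p(7) = (1-p)(1) ⇒ p = 1/8

p=1/8, q=1/3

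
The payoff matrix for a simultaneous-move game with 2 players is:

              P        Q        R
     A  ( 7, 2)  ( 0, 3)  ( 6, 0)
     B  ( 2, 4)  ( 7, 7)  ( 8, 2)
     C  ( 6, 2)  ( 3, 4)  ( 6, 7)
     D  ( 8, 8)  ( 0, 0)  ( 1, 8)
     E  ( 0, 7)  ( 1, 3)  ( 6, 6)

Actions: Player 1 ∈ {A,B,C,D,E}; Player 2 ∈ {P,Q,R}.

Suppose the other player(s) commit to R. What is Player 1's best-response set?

P1 best: {B}

u_1(A vs R) = 6
u_1(B vs R) = 8
u_1(C vs R) = 6
u_1(D vs R) = 1
u_1(E vs R) = 6
max payoff 8 at {B}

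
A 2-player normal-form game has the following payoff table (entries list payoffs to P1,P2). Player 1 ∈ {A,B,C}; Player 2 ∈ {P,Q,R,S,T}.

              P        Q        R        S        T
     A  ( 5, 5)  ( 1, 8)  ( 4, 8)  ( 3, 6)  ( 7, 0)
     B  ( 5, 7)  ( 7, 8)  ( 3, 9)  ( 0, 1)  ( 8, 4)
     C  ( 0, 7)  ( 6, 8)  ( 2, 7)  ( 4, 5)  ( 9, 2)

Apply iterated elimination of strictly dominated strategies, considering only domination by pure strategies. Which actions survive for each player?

P2 drop P (Q beats it: A:8>5 B:8>7 C:8>7)
P2 drop S (Q beats it: A:8>6 B:8>1 C:8>5)
P2 drop T (Q beats it: A:8>0 B:8>4 C:8>2)
P1 drop C (B beats it: Q:7>6 R:3>2)
P1→{A,B} P2→{Q,R}

IESDS → P1:{A,B} P2:{Q,R}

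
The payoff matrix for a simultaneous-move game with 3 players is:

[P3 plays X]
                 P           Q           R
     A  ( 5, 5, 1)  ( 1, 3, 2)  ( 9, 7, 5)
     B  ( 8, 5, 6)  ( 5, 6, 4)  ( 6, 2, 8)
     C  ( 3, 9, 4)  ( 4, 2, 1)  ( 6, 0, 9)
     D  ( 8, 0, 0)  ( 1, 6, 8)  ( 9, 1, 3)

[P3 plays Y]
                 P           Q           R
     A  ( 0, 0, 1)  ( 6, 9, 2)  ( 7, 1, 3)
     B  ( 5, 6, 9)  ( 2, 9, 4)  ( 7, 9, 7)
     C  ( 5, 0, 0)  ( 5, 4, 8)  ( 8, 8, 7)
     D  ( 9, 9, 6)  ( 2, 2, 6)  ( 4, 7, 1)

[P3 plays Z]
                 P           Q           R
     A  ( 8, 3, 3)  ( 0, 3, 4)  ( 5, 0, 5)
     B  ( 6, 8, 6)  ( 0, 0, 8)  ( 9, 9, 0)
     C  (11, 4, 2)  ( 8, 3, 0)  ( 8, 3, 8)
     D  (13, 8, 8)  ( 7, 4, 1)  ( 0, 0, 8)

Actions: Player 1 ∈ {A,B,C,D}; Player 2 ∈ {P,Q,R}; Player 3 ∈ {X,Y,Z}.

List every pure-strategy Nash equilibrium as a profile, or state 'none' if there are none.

(A,P,X): not NE [P1→D gives 8>5; P2→R gives 7>5; P3→Z gives 3>1]
(A,P,Y): not NE [P1→D gives 9>0; P2→Q gives 9>0; P3→Z gives 3>1]
(A,P,Z): not NE [P1→D gives 13>8]
(A,Q,X): not NE [P1→B gives 5>1; P2→R gives 7>3; P3→Z gives 4>2]
(A,Q,Y): not NE [P3→Z gives 4>2]
(A,Q,Z): not NE [P1→C gives 8>0]
(A,R,X): NE
(A,R,Y): not NE [P1→C gives 8>7; P2→Q gives 9>1; P3→Z gives 5>3]
(A,R,Z): not NE [P1→B gives 9>5; P2→Q gives 3>0]
(B,P,X): not NE [P2→Q gives 6>5; P3→Y gives 9>6]
(B,P,Y): not NE [P1→D gives 9>5; P2→R gives 9>6]
(B,P,Z): not NE [P1→D gives 13>6; P2→R gives 9>8; P3→Y gives 9>6]
(B,Q,X): not NE [P3→Z gives 8>4]
(B,Q,Y): not NE [P1→A gives 6>2; P3→Z gives 8>4]
(B,Q,Z): not NE [P1→C gives 8>0; P2→R gives 9>0]
(B,R,X): not NE [P1→D gives 9>6; P2→Q gives 6>2]
(B,R,Y): not NE [P1→C gives 8>7; P3→X gives 8>7]
(B,R,Z): not NE [P3→X gives 8>0]
(C,P,X): not NE [P1→D gives 8>3]
(C,P,Y): not NE [P1→D gives 9>5; P2→R gives 8>0; P3→X gives 4>0]
(C,P,Z): not NE [P1→D gives 13>11; P3→X gives 4>2]
(C,Q,X): not NE [P1→B gives 5>4; P2→P gives 9>2; P3→Y gives 8>1]
(C,Q,Y): not NE [P1→A gives 6>5; P2→R gives 8>4]
(C,Q,Z): not NE [P2→P gives 4>3; P3→Y gives 8>0]
(C,R,X): not NE [P1→D gives 9>6; P2→P gives 9>0]
(C,R,Y): not NE [P3→X gives 9>7]
(C,R,Z): not NE [P1→B gives 9>8; P2→P gives 4>3; P3→X gives 9>8]
(D,P,X): not NE [P2→Q gives 6>0; P3→Z gives 8>0]
(D,P,Y): not NE [P3→Z gives 8>6]
(D,P,Z): NE
(D,Q,X): not NE [P1→B gives 5>1]
(D,Q,Y): not NE [P1→A gives 6>2; P2→P gives 9>2; P3→X gives 8>6]
(D,Q,Z): not NE [P1→C gives 8>7; P2→P gives 8>4; P3→X gives 8>1]
(D,R,X): not NE [P2→Q gives 6>1; P3→Z gives 8>3]
(D,R,Y): not NE [P1→C gives 8>4; P2→P gives 9>7; P3→Z gives 8>1]
(D,R,Z): not NE [P1→B gives 9>0; P2→P gives 8>0]

PSNE = {(A,R,X), (D,P,Z)}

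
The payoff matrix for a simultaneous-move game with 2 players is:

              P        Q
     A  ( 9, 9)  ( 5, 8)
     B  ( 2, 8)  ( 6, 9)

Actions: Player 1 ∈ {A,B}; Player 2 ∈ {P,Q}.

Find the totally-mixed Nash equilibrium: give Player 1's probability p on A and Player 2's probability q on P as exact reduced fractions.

p=1/2, q=1/8

P1 indiff ⇒ q·9+(1-q)·5 = q·2+(1-q)·6 ⇒ q(7) = (1-q)(1) ⇒ q = 1/8
P2 indiff ⇒ p·9+(1-p)·8 = p·8+(1-p)·9 ⇒ p(1) = (1-p)(1) ⇒ p = 1/2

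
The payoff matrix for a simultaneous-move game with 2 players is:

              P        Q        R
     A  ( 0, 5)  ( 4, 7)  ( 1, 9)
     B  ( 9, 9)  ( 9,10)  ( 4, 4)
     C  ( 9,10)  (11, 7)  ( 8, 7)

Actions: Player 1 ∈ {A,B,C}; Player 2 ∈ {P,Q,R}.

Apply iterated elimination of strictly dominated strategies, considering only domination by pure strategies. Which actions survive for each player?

P1 drop A (B beats it: P:9>0 Q:9>4 R:4>1)
P2 drop R (P beats it: B:9>4 C:10>7)
P1→{B,C} P2→{P,Q}

Remaining: P1:{B,C} P2:{P,Q}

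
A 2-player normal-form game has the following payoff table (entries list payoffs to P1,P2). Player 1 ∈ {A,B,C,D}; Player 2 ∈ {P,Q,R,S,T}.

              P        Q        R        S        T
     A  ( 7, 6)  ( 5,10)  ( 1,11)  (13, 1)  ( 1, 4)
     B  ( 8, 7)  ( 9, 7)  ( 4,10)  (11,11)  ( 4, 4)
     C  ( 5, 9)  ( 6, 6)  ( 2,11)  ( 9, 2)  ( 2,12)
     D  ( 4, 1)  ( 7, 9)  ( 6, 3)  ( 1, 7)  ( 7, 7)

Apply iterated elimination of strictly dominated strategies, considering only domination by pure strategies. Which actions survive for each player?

P1 drop C (B beats it: P:8>5 Q:9>6 R:4>2 S:11>9 T:4>2)
P2 drop P (R beats it: A:11>6 B:10>7 D:3>1)
P2 drop T (Q beats it: A:10>4 B:7>4 D:9>7)
P1→{A,B,D} P2→{Q,R,S}

IESDS → P1:{A,B,D} P2:{Q,R,S}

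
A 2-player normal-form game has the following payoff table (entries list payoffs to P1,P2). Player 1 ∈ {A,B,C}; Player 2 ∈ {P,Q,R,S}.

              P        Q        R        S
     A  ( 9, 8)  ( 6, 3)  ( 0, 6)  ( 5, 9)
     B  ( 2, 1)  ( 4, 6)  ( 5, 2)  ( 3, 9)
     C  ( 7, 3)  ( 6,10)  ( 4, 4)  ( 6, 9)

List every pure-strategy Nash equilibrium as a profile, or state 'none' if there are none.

PSNE = {(C,Q)}

(A,P): not NE [P2→S gives 9>8]
(A,Q): not NE [P2→S gives 9>3]
(A,R): not NE [P1→B gives 5>0; P2→S gives 9>6]
(A,S): not NE [P1→C gives 6>5]
(B,P): not NE [P1→A gives 9>2; P2→S gives 9>1]
(B,Q): not NE [P1→C gives 6>4; P2→S gives 9>6]
(B,R): not NE [P2→S gives 9>2]
(B,S): not NE [P1→C gives 6>3]
(C,P): not NE [P1→A gives 9>7; P2→Q gives 10>3]
(C,Q): NE
(C,R): not NE [P1→B gives 5>4; P2→Q gives 10>4]
(C,S): not NE [P2→Q gives 10>9]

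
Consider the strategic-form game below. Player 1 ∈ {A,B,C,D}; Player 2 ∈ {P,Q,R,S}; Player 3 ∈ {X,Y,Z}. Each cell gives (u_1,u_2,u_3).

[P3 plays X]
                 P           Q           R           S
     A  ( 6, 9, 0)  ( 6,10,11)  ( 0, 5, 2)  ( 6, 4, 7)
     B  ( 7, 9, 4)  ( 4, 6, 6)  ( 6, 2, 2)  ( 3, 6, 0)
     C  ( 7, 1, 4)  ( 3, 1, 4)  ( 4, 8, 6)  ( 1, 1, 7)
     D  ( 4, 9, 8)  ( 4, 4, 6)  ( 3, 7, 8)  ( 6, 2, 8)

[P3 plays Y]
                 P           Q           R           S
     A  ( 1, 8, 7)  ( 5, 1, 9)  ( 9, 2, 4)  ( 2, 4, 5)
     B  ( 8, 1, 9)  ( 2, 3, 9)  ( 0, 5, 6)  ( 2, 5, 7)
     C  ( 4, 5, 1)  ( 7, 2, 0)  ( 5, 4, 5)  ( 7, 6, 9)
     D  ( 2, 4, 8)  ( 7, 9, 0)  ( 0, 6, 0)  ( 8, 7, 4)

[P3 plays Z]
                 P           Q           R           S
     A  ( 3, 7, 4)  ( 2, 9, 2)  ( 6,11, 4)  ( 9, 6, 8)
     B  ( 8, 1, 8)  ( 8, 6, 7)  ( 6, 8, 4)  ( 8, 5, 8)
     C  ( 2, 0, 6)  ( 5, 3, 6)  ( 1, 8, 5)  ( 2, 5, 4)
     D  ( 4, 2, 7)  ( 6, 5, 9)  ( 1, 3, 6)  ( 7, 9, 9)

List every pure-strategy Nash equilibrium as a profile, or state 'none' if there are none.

NE set: (A,Q,X), (A,R,Z)

(A,P,X): not NE [P1→C gives 7>6; P2→Q gives 10>9; P3→Y gives 7>0]
(A,P,Y): not NE [P1→B gives 8>1]
(A,P,Z): not NE [P1→B gives 8>3; P2→R gives 11>7; P3→Y gives 7>4]
(A,Q,X): NE
(A,Q,Y): not NE [P1→D gives 7>5; P2→P gives 8>1; P3→X gives 11>9]
(A,Q,Z): not NE [P1→B gives 8>2; P2→R gives 11>9; P3→X gives 11>2]
(A,R,X): not NE [P1→B gives 6>0; P2→Q gives 10>5; P3→Z gives 4>2]
(A,R,Y): not NE [P2→P gives 8>2]
(A,R,Z): NE
(A,S,X): not NE [P2→Q gives 10>4; P3→Z gives 8>7]
(A,S,Y): not NE [P1→D gives 8>2; P2→P gives 8>4; P3→Z gives 8>5]
(A,S,Z): not NE [P2→R gives 11>6]
(B,P,X): not NE [P3→Y gives 9>4]
(B,P,Y): not NE [P2→S gives 5>1]
(B,P,Z): not NE [P2→R gives 8>1; P3→Y gives 9>8]
(B,Q,X): not NE [P1→A gives 6>4; P2→P gives 9>6; P3→Y gives 9>6]
(B,Q,Y): not NE [P1→D gives 7>2; P2→S gives 5>3]
(B,Q,Z): not NE [P2→R gives 8>6; P3→Y gives 9>7]
(B,R,X): not NE [P2→P gives 9>2; P3→Y gives 6>2]
(B,R,Y): not NE [P1→A gives 9>0]
(B,R,Z): not NE [P3→Y gives 6>4]
(B,S,X): not NE [P1→D gives 6>3; P2→P gives 9>6; P3→Z gives 8>0]
(B,S,Y): not NE [P1→D gives 8>2; P3→Z gives 8>7]
(B,S,Z): not NE [P1→A gives 9>8; P2→R gives 8>5]
(C,P,X): not NE [P2→R gives 8>1; P3→Z gives 6>4]
(C,P,Y): not NE [P1→B gives 8>4; P2→S gives 6>5; P3→Z gives 6>1]
(C,P,Z): not NE [P1→B gives 8>2; P2→R gives 8>0]
(C,Q,X): not NE [P1→A gives 6>3; P2→R gives 8>1; P3→Z gives 6>4]
(C,Q,Y): not NE [P2→S gives 6>2; P3→Z gives 6>0]
(C,Q,Z): not NE [P1→B gives 8>5; P2→R gives 8>3]
(C,R,X): not NE [P1→B gives 6>4]
(C,R,Y): not NE [P1→A gives 9>5; P2→S gives 6>4; P3→X gives 6>5]
(C,R,Z): not NE [P1→B gives 6>1; P3→X gives 6>5]
(C,S,X): not NE [P1→D gives 6>1; P2→R gives 8>1; P3→Y gives 9>7]
(C,S,Y): not NE [P1→D gives 8>7]
(C,S,Z): not NE [P1→A gives 9>2; P2→R gives 8>5; P3→Y gives 9>4]
(D,P,X): not NE [P1→C gives 7>4]
(D,P,Y): not NE [P1→B gives 8>2; P2→Q gives 9>4]
(D,P,Z): not NE [P1→B gives 8>4; P2→S gives 9>2; P3→Y gives 8>7]
(D,Q,X): not NE [P1→A gives 6>4; P2→P gives 9>4; P3→Z gives 9>6]
(D,Q,Y): not NE [P3→Z gives 9>0]
(D,Q,Z): not NE [P1→B gives 8>6; P2→S gives 9>5]
(D,R,X): not NE [P1→B gives 6>3; P2→P gives 9>7]
(D,R,Y): not NE [P1→A gives 9>0; P2→Q gives 9>6; P3→X gives 8>0]
(D,R,Z): not NE [P1→B gives 6>1; P2→S gives 9>3; P3→X gives 8>6]
(D,S,X): not NE [P2→P gives 9>2; P3→Z gives 9>8]
(D,S,Y): not NE [P2→Q gives 9>7; P3→Z gives 9>4]
(D,S,Z): not NE [P1→A gives 9>7]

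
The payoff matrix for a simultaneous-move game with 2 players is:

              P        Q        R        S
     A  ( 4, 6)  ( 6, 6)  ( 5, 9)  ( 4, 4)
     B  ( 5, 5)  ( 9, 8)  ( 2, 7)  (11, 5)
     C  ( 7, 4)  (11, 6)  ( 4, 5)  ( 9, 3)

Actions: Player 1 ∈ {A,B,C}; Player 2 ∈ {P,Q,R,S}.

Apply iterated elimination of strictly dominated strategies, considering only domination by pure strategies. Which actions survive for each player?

Survivors P1:{A,C} P2:{Q,R}

P2 drop P (R beats it: A:9>6 B:7>5 C:5>4)
P2 drop S (Q beats it: A:6>4 B:8>5 C:6>3)
P1 drop B (C beats it: Q:11>9 R:4>2)
P1→{A,C} P2→{Q,R}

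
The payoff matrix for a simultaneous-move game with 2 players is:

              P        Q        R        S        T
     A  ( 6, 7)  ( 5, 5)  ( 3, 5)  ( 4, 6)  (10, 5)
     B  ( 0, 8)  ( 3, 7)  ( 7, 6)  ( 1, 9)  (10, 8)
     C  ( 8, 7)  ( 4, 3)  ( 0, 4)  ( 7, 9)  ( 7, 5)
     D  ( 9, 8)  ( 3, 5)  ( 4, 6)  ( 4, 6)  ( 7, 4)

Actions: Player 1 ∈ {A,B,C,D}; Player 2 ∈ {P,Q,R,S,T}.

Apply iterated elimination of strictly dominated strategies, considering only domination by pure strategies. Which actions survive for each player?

Survivors P1:{C,D} P2:{P,S}

P2 drop Q (P beats it: A:7>5 B:8>7 C:7>3 D:8>5)
P2 drop R (P beats it: A:7>5 B:8>6 C:7>4 D:8>6)
P2 drop T (S beats it: A:6>5 B:9>8 C:9>5 D:6>4)
P1 drop A (C beats it: P:8>6 S:7>4)
P1 drop B (C beats it: P:8>0 S:7>1)
P1→{C,D} P2→{P,S}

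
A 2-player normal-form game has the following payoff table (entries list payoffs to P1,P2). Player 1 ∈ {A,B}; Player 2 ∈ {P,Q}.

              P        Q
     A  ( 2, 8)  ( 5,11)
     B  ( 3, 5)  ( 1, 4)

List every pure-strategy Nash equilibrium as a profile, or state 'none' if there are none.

NE set: (A,Q), (B,P)

(A,P): not NE [P1→B gives 3>2; P2→Q gives 11>8]
(A,Q): NE
(B,P): NE
(B,Q): not NE [P1→A gives 5>1; P2→P gives 5>4]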